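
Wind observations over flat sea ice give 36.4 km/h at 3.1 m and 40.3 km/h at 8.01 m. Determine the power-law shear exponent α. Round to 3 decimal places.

α ≈ 0.107

Power law: V₂/V₁ = (z₂/z₁)^α ⇒ α = ln(V₂/V₁) / ln(z₂/z₁)
α = ln(40.3/36.4) / ln(8.01/3.1) = ln(1.1071) / ln(2.5839)
  = 0.10178 / 0.94929 = 0.10722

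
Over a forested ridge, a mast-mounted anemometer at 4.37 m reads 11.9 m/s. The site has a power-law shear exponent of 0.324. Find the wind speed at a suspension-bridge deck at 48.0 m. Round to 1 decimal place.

25.9 m/s

Power-law profile: V₂ = V₁ · (z₂/z₁)^α
V₂ = 11.9 × (48.0/4.37)^0.324 = 11.9 × (10.9840)^0.324
    = 11.9 × 2.1737 = 25.8674 m/s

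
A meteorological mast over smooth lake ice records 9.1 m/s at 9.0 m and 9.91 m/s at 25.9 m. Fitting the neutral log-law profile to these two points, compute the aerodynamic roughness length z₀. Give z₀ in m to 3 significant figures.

z₀ ≈ 0.0000627 m

Log law: V(z) ∝ ln(z/z₀). With r = V₁/V₂ = 9.1/9.91 = 0.91826,
r · ln(z₂/z₀) = ln(z₁/z₀) ⇒ ln z₀ = (ln z₁ − r·ln z₂)/(1 − r)
ln z₀ = (2.19722 − 0.91826×3.25424) / 0.08174 = -9.6779
z₀ = exp(-9.6779) = 0.00006265 m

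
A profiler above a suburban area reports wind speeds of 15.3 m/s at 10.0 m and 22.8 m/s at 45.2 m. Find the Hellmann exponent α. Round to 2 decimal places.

Power law: V₂/V₁ = (z₂/z₁)^α ⇒ α = ln(V₂/V₁) / ln(z₂/z₁)
α = ln(22.8/15.3) / ln(45.2/10.0) = ln(1.4902) / ln(4.5200)
  = 0.39891 / 1.50851 = 0.26444

α ≈ 0.26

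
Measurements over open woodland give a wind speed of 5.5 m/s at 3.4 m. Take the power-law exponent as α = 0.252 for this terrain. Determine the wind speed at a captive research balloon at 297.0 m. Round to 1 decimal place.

Power-law profile: V₂ = V₁ · (z₂/z₁)^α
V₂ = 5.5 × (297.0/3.4)^0.252 = 5.5 × (87.3529)^0.252
    = 5.5 × 3.0846 = 16.9654 m/s

17.0 m/s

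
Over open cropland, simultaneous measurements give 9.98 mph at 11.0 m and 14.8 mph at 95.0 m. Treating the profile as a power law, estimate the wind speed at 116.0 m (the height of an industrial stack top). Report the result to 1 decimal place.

First find α: α = ln(V₂/V₁)/ln(z₂/z₁) = ln(14.8/9.98)/ln(95.0/11.0) = 0.39404/2.15598 = 0.1828
Extrapolate from 95.0 m to 116.0 m: V₃ = 14.8 × (116.0/95.0)^0.1828 = 14.8 × 1.0372 = 15.3502 mph

15.4 mph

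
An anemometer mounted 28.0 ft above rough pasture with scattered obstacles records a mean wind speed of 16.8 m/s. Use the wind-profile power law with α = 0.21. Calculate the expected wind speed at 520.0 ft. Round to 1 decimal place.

31.0 m/s

Power-law profile: V₂ = V₁ · (z₂/z₁)^α
V₂ = 16.8 × (520.0/28.0)^0.21 = 16.8 × (18.5714)^0.21
    = 16.8 × 1.8470 = 31.0289 m/s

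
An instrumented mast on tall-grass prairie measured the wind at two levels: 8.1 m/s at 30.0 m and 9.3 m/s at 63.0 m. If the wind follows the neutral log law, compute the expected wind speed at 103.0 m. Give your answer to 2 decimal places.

Log law: V ∝ ln(z/z₀). From the pair, with r = V₁/V₂ = 0.87097,
ln z₀ = (ln z₁ − r·ln z₂)/(1 − r) = (3.4012 − 0.87097×4.1431)/0.12903 = -1.6069 → z₀ = 0.2005 m
V₃ = V₁ · ln(z₃/z₀)/ln(z₁/z₀) = 8.1 × 6.2416/5.0081 = 10.0951 m/s

10.10 m/s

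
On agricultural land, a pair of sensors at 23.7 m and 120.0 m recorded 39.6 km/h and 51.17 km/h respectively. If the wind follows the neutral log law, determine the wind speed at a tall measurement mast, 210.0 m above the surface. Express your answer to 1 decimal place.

55.2 km/h

Log law: V ∝ ln(z/z₀). From the pair, with r = V₁/V₂ = 0.77389,
ln z₀ = (ln z₁ − r·ln z₂)/(1 − r) = (3.1655 − 0.77389×4.7875)/0.22611 = -2.3861 → z₀ = 0.09199 m
V₃ = V₁ · ln(z₃/z₀)/ln(z₁/z₀) = 39.6 × 7.7332/5.5516 = 55.1618 km/h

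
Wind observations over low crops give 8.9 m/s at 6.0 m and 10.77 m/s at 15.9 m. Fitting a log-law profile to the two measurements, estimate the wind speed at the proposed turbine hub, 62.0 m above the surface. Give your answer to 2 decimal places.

Log law: V ∝ ln(z/z₀). From the pair, with r = V₁/V₂ = 0.82637,
ln z₀ = (ln z₁ − r·ln z₂)/(1 − r) = (1.7918 − 0.82637×2.7663)/0.17363 = -2.8465 → z₀ = 0.05805 m
V₃ = V₁ · ln(z₃/z₀)/ln(z₁/z₀) = 8.9 × 6.9737/4.6383 = 13.3812 m/s

13.38 m/s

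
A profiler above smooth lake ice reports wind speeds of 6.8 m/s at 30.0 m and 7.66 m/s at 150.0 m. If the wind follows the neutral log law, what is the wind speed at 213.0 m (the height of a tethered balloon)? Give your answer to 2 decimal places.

Log law: V ∝ ln(z/z₀). From the pair, with r = V₁/V₂ = 0.88773,
ln z₀ = (ln z₁ − r·ln z₂)/(1 − r) = (3.4012 − 0.88773×5.0106)/0.11227 = -9.3246 → z₀ = 0.00008920 m
V₃ = V₁ · ln(z₃/z₀)/ln(z₁/z₀) = 6.8 × 14.6859/12.7258 = 7.8474 m/s

7.85 m/s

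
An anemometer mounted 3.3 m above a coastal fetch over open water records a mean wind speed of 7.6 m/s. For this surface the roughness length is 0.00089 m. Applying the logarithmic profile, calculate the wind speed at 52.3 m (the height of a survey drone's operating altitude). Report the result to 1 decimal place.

Log law: V(z) ∝ ln(z/z₀), so V₂/V₁ = ln(z₂/z₀) / ln(z₁/z₀).
ln(52.3/0.00089) = 10.9813, ln(3.3/0.00089) = 8.2182
V₂ = 7.6 × 10.9813/8.2182 = 7.6 × 1.3362 = 10.1552 m/s

10.2 m/s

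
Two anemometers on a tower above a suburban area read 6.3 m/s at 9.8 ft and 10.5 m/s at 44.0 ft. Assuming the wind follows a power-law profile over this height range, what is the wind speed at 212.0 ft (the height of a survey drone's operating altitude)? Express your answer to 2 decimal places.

First find α: α = ln(V₂/V₁)/ln(z₂/z₁) = ln(10.5/6.3)/ln(44.0/9.8) = 0.51083/1.50181 = 0.3401
Extrapolate from 44.0 ft to 212.0 ft: V₃ = 10.5 × (212.0/44.0)^0.3401 = 10.5 × 1.7072 = 17.9253 m/s

17.93 m/s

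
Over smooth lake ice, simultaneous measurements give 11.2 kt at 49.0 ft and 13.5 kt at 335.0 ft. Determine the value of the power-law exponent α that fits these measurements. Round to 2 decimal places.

Power law: V₂/V₁ = (z₂/z₁)^α ⇒ α = ln(V₂/V₁) / ln(z₂/z₁)
α = ln(13.5/11.2) / ln(335.0/49.0) = ln(1.2054) / ln(6.8367)
  = 0.18678 / 1.92231 = 0.09716

α ≈ 0.10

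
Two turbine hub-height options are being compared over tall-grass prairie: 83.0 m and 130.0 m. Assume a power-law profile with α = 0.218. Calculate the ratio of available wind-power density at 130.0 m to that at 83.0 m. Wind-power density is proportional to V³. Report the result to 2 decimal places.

Speed ratio: V_B/V_A = (z_B/z_A)^α = (130.0/83.0)^0.218 = (1.5663)^0.218 = 1.10276
Power-density ratio: P_B/P_A = (V_B/V_A)³ = (1.10276)³ = 1.34104

1.34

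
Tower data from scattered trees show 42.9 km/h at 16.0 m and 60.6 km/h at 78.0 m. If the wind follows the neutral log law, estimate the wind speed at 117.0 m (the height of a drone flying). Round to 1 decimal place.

65.1 km/h

Log law: V ∝ ln(z/z₀). From the pair, with r = V₁/V₂ = 0.70792,
ln z₀ = (ln z₁ − r·ln z₂)/(1 − r) = (2.7726 − 0.70792×4.3567)/0.29208 = -1.0669 → z₀ = 0.3441 m
V₃ = V₁ · ln(z₃/z₀)/ln(z₁/z₀) = 42.9 × 5.8291/3.8395 = 65.1304 km/h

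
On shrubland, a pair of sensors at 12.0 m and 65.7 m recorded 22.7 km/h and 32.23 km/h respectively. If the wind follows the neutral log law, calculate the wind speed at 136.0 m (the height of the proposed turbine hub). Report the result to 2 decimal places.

36.31 km/h

Log law: V ∝ ln(z/z₀). From the pair, with r = V₁/V₂ = 0.70431,
ln z₀ = (ln z₁ − r·ln z₂)/(1 − r) = (2.4849 − 0.70431×4.1851)/0.29569 = -1.5649 → z₀ = 0.2091 m
V₃ = V₁ · ln(z₃/z₀)/ln(z₁/z₀) = 22.7 × 6.4775/4.0498 = 36.3081 km/h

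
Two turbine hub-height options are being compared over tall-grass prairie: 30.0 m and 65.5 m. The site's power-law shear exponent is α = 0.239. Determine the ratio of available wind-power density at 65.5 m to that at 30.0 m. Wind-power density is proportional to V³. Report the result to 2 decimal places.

Speed ratio: V_B/V_A = (z_B/z_A)^α = (65.5/30.0)^0.239 = (2.1833)^0.239 = 1.20517
Power-density ratio: P_B/P_A = (V_B/V_A)³ = (1.20517)³ = 1.75045

1.75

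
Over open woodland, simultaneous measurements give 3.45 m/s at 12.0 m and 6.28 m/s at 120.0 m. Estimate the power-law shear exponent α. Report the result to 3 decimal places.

Power law: V₂/V₁ = (z₂/z₁)^α ⇒ α = ln(V₂/V₁) / ln(z₂/z₁)
α = ln(6.28/3.45) / ln(120.0/12.0) = ln(1.8203) / ln(10.0000)
  = 0.59900 / 2.30259 = 0.26014

α ≈ 0.260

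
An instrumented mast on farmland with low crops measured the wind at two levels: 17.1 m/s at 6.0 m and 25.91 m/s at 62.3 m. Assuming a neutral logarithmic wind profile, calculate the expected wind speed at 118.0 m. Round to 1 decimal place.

28.3 m/s

Log law: V ∝ ln(z/z₀). From the pair, with r = V₁/V₂ = 0.65998,
ln z₀ = (ln z₁ − r·ln z₂)/(1 − r) = (1.7918 − 0.65998×4.1320)/0.34002 = -2.7505 → z₀ = 0.06389 m
V₃ = V₁ · ln(z₃/z₀)/ln(z₁/z₀) = 17.1 × 7.5212/4.5423 = 28.3146 m/s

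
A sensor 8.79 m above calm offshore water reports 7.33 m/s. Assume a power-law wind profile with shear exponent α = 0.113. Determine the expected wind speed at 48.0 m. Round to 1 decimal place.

8.9 m/s

Power-law profile: V₂ = V₁ · (z₂/z₁)^α
V₂ = 7.33 × (48.0/8.79)^0.113 = 7.33 × (5.4608)^0.113
    = 7.33 × 1.2115 = 8.8800 m/s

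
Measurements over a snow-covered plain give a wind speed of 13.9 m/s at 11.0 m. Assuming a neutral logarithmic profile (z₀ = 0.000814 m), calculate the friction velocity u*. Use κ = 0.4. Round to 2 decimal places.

u* ≈ 0.58 m/s

Log law: V(z) = (u*/κ) · ln(z/z₀) ⇒ u* = κ · V / ln(z/z₀)
u* = 0.4 × 13.9 / ln(11.0/0.000814) = 0.4 × 13.9 / 9.5114
   = 5.5600 / 9.5114 = 0.5846 m/s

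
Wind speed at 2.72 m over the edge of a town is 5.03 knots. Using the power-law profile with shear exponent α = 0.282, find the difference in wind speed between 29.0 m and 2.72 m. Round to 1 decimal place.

Power law: V₂ = V₁ · (z₂/z₁)^α = 5.03 × (10.6618)^0.282 = 9.8043 knots
ΔV = 9.8043 − 5.03 = 4.7743 knots

4.8 knots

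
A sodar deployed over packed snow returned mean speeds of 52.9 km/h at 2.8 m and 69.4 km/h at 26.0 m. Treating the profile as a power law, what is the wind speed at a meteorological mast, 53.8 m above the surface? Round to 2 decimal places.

First find α: α = ln(V₂/V₁)/ln(z₂/z₁) = ln(69.4/52.9)/ln(26.0/2.8) = 0.27148/2.22848 = 0.1218
Extrapolate from 26.0 m to 53.8 m: V₃ = 69.4 × (53.8/26.0)^0.1218 = 69.4 × 1.0926 = 75.8286 km/h

75.83 km/h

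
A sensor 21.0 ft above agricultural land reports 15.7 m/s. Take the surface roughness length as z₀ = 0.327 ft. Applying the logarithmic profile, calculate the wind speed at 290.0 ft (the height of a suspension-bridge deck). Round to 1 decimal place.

25.6 m/s

Log law: V(z) ∝ ln(z/z₀), so V₂/V₁ = ln(z₂/z₀) / ln(z₁/z₀).
ln(290.0/0.327) = 6.7877, ln(21.0/0.327) = 4.1623
V₂ = 15.7 × 6.7877/4.1623 = 15.7 × 1.6307 = 25.6027 m/s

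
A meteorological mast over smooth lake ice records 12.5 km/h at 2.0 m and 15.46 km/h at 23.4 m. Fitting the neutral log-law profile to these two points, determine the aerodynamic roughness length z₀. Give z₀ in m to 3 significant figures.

Log law: V(z) ∝ ln(z/z₀). With r = V₁/V₂ = 12.5/15.46 = 0.80854,
r · ln(z₂/z₀) = ln(z₁/z₀) ⇒ ln z₀ = (ln z₁ − r·ln z₂)/(1 − r)
ln z₀ = (0.69315 − 0.80854×3.15274) / 0.19146 = -9.6936
z₀ = exp(-9.6936) = 0.00006168 m

z₀ ≈ 0.0000617 m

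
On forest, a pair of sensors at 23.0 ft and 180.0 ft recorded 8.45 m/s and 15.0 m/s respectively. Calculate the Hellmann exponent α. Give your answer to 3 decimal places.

Power law: V₂/V₁ = (z₂/z₁)^α ⇒ α = ln(V₂/V₁) / ln(z₂/z₁)
α = ln(15.0/8.45) / ln(180.0/23.0) = ln(1.7751) / ln(7.8261)
  = 0.57388 / 2.05746 = 0.27893

α ≈ 0.279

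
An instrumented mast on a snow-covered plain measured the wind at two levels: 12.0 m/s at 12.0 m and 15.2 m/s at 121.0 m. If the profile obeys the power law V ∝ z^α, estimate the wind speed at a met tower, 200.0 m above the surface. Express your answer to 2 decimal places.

First find α: α = ln(V₂/V₁)/ln(z₂/z₁) = ln(15.2/12.0)/ln(121.0/12.0) = 0.23639/2.31088 = 0.1023
Extrapolate from 121.0 m to 200.0 m: V₃ = 15.2 × (200.0/121.0)^0.1023 = 15.2 × 1.0527 = 16.0018 m/s

16.00 m/s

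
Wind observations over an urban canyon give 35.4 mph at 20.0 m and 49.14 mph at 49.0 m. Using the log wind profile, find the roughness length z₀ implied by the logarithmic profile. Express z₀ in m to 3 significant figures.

z₀ ≈ 1.99 m

Log law: V(z) ∝ ln(z/z₀). With r = V₁/V₂ = 35.4/49.14 = 0.72039,
r · ln(z₂/z₀) = ln(z₁/z₀) ⇒ ln z₀ = (ln z₁ − r·ln z₂)/(1 − r)
ln z₀ = (2.99573 − 0.72039×3.89182) / 0.27961 = 0.6870
z₀ = exp(0.6870) = 1.988 m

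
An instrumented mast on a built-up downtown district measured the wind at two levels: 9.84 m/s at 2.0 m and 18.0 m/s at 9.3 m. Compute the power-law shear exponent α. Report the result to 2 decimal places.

α ≈ 0.39

Power law: V₂/V₁ = (z₂/z₁)^α ⇒ α = ln(V₂/V₁) / ln(z₂/z₁)
α = ln(18.0/9.84) / ln(9.3/2.0) = ln(1.8293) / ln(4.6500)
  = 0.60392 / 1.53687 = 0.39295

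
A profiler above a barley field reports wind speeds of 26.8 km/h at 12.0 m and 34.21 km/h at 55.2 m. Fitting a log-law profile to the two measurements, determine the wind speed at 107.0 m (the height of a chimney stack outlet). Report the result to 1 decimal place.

37.4 km/h

Log law: V ∝ ln(z/z₀). From the pair, with r = V₁/V₂ = 0.78340,
ln z₀ = (ln z₁ − r·ln z₂)/(1 − r) = (2.4849 − 0.78340×4.0110)/0.21660 = -3.0344 → z₀ = 0.04810 m
V₃ = V₁ · ln(z₃/z₀)/ln(z₁/z₀) = 26.8 × 7.7073/5.5193 = 37.4238 km/h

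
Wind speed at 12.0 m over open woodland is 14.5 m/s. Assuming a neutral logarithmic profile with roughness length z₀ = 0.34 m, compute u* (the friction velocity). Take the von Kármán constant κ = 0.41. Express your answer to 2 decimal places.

u* ≈ 1.67 m/s

Log law: V(z) = (u*/κ) · ln(z/z₀) ⇒ u* = κ · V / ln(z/z₀)
u* = 0.41 × 14.5 / ln(12.0/0.34) = 0.41 × 14.5 / 3.5637
   = 5.9450 / 3.5637 = 1.6682 m/s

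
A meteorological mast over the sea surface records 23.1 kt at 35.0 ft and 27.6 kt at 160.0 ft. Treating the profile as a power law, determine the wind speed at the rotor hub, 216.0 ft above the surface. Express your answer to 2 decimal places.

28.59 kt

First find α: α = ln(V₂/V₁)/ln(z₂/z₁) = ln(27.6/23.1)/ln(160.0/35.0) = 0.17798/1.51983 = 0.1171
Extrapolate from 160.0 ft to 216.0 ft: V₃ = 27.6 × (216.0/160.0)^0.1171 = 27.6 × 1.0358 = 28.5872 kt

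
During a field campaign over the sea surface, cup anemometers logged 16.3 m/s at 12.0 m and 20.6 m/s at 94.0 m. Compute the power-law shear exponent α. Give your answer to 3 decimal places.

Power law: V₂/V₁ = (z₂/z₁)^α ⇒ α = ln(V₂/V₁) / ln(z₂/z₁)
α = ln(20.6/16.3) / ln(94.0/12.0) = ln(1.2638) / ln(7.8333)
  = 0.23413 / 2.05839 = 0.11374

α ≈ 0.114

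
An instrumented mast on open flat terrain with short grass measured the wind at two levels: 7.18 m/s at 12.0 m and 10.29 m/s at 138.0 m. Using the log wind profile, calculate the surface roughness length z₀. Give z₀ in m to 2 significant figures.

Log law: V(z) ∝ ln(z/z₀). With r = V₁/V₂ = 7.18/10.29 = 0.69776,
r · ln(z₂/z₀) = ln(z₁/z₀) ⇒ ln z₀ = (ln z₁ − r·ln z₂)/(1 − r)
ln z₀ = (2.48491 − 0.69776×4.92725) / 0.30224 = -3.1537
z₀ = exp(-3.1537) = 0.04269 m

z₀ ≈ 0.043 m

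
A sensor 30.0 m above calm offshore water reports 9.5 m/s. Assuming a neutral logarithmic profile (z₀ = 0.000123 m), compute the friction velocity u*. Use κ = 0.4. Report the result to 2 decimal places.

Log law: V(z) = (u*/κ) · ln(z/z₀) ⇒ u* = κ · V / ln(z/z₀)
u* = 0.4 × 9.5 / ln(30.0/0.000123) = 0.4 × 9.5 / 12.4045
   = 3.8000 / 12.4045 = 0.3063 m/s

u* ≈ 0.31 m/s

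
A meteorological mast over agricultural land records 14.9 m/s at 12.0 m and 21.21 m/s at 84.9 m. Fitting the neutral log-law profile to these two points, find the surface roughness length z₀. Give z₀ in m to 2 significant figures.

Log law: V(z) ∝ ln(z/z₀). With r = V₁/V₂ = 14.9/21.21 = 0.70250,
r · ln(z₂/z₀) = ln(z₁/z₀) ⇒ ln z₀ = (ln z₁ − r·ln z₂)/(1 − r)
ln z₀ = (2.48491 − 0.70250×4.44147) / 0.29750 = -2.1352
z₀ = exp(-2.1352) = 0.1182 m

z₀ ≈ 0.12 m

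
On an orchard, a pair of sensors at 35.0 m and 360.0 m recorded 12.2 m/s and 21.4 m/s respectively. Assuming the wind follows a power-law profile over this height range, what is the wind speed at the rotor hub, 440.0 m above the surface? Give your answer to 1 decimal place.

22.5 m/s

First find α: α = ln(V₂/V₁)/ln(z₂/z₁) = ln(21.4/12.2)/ln(360.0/35.0) = 0.56195/2.33076 = 0.2411
Extrapolate from 360.0 m to 440.0 m: V₃ = 21.4 × (440.0/360.0)^0.2411 = 21.4 × 1.0496 = 22.4608 m/s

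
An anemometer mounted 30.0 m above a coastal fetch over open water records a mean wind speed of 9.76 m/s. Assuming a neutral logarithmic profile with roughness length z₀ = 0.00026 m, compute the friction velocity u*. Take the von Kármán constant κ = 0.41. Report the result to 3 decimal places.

Log law: V(z) = (u*/κ) · ln(z/z₀) ⇒ u* = κ · V / ln(z/z₀)
u* = 0.41 × 9.76 / ln(30.0/0.00026) = 0.41 × 9.76 / 11.6560
   = 4.0016 / 11.6560 = 0.3433 m/s

u* ≈ 0.343 m/s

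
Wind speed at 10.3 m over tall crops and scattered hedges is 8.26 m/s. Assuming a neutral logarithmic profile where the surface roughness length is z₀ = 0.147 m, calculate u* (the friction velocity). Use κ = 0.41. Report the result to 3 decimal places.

u* ≈ 0.797 m/s

Log law: V(z) = (u*/κ) · ln(z/z₀) ⇒ u* = κ · V / ln(z/z₀)
u* = 0.41 × 8.26 / ln(10.3/0.147) = 0.41 × 8.26 / 4.2495
   = 3.3866 / 4.2495 = 0.7969 m/s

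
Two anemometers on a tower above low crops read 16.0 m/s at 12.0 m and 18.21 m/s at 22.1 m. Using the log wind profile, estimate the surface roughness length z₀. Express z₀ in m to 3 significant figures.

z₀ ≈ 0.144 m

Log law: V(z) ∝ ln(z/z₀). With r = V₁/V₂ = 16.0/18.21 = 0.87864,
r · ln(z₂/z₀) = ln(z₁/z₀) ⇒ ln z₀ = (ln z₁ − r·ln z₂)/(1 − r)
ln z₀ = (2.48491 − 0.87864×3.09558) / 0.12136 = -1.9362
z₀ = exp(-1.9362) = 0.1442 m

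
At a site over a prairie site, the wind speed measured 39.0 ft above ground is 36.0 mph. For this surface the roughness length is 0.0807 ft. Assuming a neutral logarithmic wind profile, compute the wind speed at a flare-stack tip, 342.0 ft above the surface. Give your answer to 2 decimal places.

Log law: V(z) ∝ ln(z/z₀), so V₂/V₁ = ln(z₂/z₀) / ln(z₁/z₀).
ln(342.0/0.0807) = 8.3518, ln(39.0/0.0807) = 6.1806
V₂ = 36.0 × 8.3518/6.1806 = 36.0 × 1.3513 = 48.6469 mph

48.65 mph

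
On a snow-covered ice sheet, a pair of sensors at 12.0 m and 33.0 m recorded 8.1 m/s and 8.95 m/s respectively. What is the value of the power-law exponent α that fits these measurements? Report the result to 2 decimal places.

Power law: V₂/V₁ = (z₂/z₁)^α ⇒ α = ln(V₂/V₁) / ln(z₂/z₁)
α = ln(8.95/8.1) / ln(33.0/12.0) = ln(1.1049) / ln(2.7500)
  = 0.09979 / 1.01160 = 0.09865

α ≈ 0.10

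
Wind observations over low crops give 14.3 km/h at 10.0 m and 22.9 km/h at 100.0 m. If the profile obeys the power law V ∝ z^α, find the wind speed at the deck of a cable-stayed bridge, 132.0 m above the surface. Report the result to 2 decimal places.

24.24 km/h

First find α: α = ln(V₂/V₁)/ln(z₂/z₁) = ln(22.9/14.3)/ln(100.0/10.0) = 0.47088/2.30259 = 0.2045
Extrapolate from 100.0 m to 132.0 m: V₃ = 22.9 × (132.0/100.0)^0.2045 = 22.9 × 1.0584 = 24.2378 km/h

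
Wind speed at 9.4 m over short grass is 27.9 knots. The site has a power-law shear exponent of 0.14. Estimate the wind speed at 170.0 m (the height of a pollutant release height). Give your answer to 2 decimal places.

41.84 knots

Power-law profile: V₂ = V₁ · (z₂/z₁)^α
V₂ = 27.9 × (170.0/9.4)^0.14 = 27.9 × (18.0851)^0.14
    = 27.9 × 1.4998 = 41.8436 knots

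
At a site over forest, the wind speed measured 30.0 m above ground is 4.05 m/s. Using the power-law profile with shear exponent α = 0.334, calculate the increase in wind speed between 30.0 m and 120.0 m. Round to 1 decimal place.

2.4 m/s

Power law: V₂ = V₁ · (z₂/z₁)^α = 4.05 × (4.0000)^0.334 = 6.4349 m/s
ΔV = 6.4349 − 4.05 = 2.3849 m/s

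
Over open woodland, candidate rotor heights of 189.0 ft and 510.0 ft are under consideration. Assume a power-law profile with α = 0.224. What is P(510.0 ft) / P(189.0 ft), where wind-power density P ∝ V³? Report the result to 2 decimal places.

1.95

Speed ratio: V_B/V_A = (z_B/z_A)^α = (510.0/189.0)^0.224 = (2.6984)^0.224 = 1.24902
Power-density ratio: P_B/P_A = (V_B/V_A)³ = (1.24902)³ = 1.94852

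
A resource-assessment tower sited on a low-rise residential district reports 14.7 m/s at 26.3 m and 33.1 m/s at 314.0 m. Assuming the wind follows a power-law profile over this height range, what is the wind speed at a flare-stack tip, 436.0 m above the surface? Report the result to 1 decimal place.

First find α: α = ln(V₂/V₁)/ln(z₂/z₁) = ln(33.1/14.7)/ln(314.0/26.3) = 0.81169/2.47982 = 0.3273
Extrapolate from 314.0 m to 436.0 m: V₃ = 33.1 × (436.0/314.0)^0.3273 = 33.1 × 1.1134 = 36.8544 m/s

36.9 m/s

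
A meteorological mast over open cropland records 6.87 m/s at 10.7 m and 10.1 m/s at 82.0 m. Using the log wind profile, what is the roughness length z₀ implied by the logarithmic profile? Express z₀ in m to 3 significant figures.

Log law: V(z) ∝ ln(z/z₀). With r = V₁/V₂ = 6.87/10.1 = 0.68020,
r · ln(z₂/z₀) = ln(z₁/z₀) ⇒ ln z₀ = (ln z₁ − r·ln z₂)/(1 − r)
ln z₀ = (2.37024 − 0.68020×4.40672) / 0.31980 = -1.9612
z₀ = exp(-1.9612) = 0.1407 m

z₀ ≈ 0.141 m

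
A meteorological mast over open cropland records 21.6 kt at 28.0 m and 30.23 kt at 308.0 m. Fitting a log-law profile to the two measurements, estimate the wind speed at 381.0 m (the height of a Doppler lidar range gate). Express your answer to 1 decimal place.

Log law: V ∝ ln(z/z₀). From the pair, with r = V₁/V₂ = 0.71452,
ln z₀ = (ln z₁ − r·ln z₂)/(1 − r) = (3.3322 − 0.71452×5.7301)/0.28548 = -2.6695 → z₀ = 0.06929 m
V₃ = V₁ · ln(z₃/z₀)/ln(z₁/z₀) = 21.6 × 8.6123/6.0017 = 30.9955 kt

31.0 kt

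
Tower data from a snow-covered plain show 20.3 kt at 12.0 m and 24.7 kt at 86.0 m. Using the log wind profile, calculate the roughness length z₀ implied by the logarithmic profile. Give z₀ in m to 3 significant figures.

Log law: V(z) ∝ ln(z/z₀). With r = V₁/V₂ = 20.3/24.7 = 0.82186,
r · ln(z₂/z₀) = ln(z₁/z₀) ⇒ ln z₀ = (ln z₁ − r·ln z₂)/(1 − r)
ln z₀ = (2.48491 − 0.82186×4.45435) / 0.17814 = -6.6014
z₀ = exp(-6.6014) = 0.001358 m

z₀ ≈ 0.00136 m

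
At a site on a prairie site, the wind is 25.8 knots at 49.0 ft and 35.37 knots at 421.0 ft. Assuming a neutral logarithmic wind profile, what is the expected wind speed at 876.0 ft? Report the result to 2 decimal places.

Log law: V ∝ ln(z/z₀). From the pair, with r = V₁/V₂ = 0.72943,
ln z₀ = (ln z₁ − r·ln z₂)/(1 − r) = (3.8918 − 0.72943×6.0426)/0.27057 = -1.9066 → z₀ = 0.1486 ft
V₃ = V₁ · ln(z₃/z₀)/ln(z₁/z₀) = 25.8 × 8.6820/5.7984 = 38.6303 knots

38.63 knots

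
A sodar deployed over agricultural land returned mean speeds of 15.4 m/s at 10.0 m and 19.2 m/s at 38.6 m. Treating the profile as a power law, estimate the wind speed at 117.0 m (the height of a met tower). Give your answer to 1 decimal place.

First find α: α = ln(V₂/V₁)/ln(z₂/z₁) = ln(19.2/15.4)/ln(38.6/10.0) = 0.22054/1.35067 = 0.1633
Extrapolate from 38.6 m to 117.0 m: V₃ = 19.2 × (117.0/38.6)^0.1633 = 19.2 × 1.1985 = 23.0112 m/s

23.0 m/s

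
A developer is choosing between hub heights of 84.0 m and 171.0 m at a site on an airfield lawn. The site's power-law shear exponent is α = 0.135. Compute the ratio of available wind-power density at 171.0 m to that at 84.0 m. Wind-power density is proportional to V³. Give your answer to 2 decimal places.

Speed ratio: V_B/V_A = (z_B/z_A)^α = (171.0/84.0)^0.135 = (2.0357)^0.135 = 1.10072
Power-density ratio: P_B/P_A = (V_B/V_A)³ = (1.10072)³ = 1.33361

1.33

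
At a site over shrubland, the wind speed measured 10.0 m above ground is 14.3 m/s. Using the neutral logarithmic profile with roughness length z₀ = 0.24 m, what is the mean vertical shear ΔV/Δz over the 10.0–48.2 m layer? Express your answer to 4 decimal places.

0.1579 m/s/m

Log law: V₂ = V₁ · ln(z₂/z₀)/ln(z₁/z₀) = 14.3 × 5.3025/3.7297 = 20.3302 m/s
ΔV/Δz = (20.3302 − 14.3)/(48.2 − 10.0) = 6.0302/38.2000 = 0.15786 m/s/m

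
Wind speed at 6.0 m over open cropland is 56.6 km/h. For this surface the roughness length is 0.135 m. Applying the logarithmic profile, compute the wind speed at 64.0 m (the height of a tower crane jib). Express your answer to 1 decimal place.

91.9 km/h

Log law: V(z) ∝ ln(z/z₀), so V₂/V₁ = ln(z₂/z₀) / ln(z₁/z₀).
ln(64.0/0.135) = 6.1614, ln(6.0/0.135) = 3.7942
V₂ = 56.6 × 6.1614/3.7942 = 56.6 × 1.6239 = 91.9112 km/h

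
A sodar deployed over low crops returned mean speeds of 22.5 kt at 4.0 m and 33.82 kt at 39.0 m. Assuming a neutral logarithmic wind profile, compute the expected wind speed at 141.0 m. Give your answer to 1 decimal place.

Log law: V ∝ ln(z/z₀). From the pair, with r = V₁/V₂ = 0.66529,
ln z₀ = (ln z₁ − r·ln z₂)/(1 − r) = (1.3863 − 0.66529×3.6636)/0.33471 = -3.1401 → z₀ = 0.04328 m
V₃ = V₁ · ln(z₃/z₀)/ln(z₁/z₀) = 22.5 × 8.0888/4.5264 = 40.2086 kt

40.2 kt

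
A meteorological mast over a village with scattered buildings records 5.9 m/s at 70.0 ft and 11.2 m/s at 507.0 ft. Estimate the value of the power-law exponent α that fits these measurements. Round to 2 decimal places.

Power law: V₂/V₁ = (z₂/z₁)^α ⇒ α = ln(V₂/V₁) / ln(z₂/z₁)
α = ln(11.2/5.9) / ln(507.0/70.0) = ln(1.8983) / ln(7.2429)
  = 0.64096 / 1.98002 = 0.32372

α ≈ 0.32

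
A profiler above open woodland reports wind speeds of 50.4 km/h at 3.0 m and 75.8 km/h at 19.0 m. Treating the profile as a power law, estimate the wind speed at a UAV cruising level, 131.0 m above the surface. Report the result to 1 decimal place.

First find α: α = ln(V₂/V₁)/ln(z₂/z₁) = ln(75.8/50.4)/ln(19.0/3.0) = 0.40811/1.84583 = 0.2211
Extrapolate from 19.0 m to 131.0 m: V₃ = 75.8 × (131.0/19.0)^0.2211 = 75.8 × 1.5325 = 116.1617 km/h

116.2 km/h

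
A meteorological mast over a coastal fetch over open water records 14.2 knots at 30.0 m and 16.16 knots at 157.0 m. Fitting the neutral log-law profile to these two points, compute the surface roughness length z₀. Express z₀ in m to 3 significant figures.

Log law: V(z) ∝ ln(z/z₀). With r = V₁/V₂ = 14.2/16.16 = 0.87871,
r · ln(z₂/z₀) = ln(z₁/z₀) ⇒ ln z₀ = (ln z₁ − r·ln z₂)/(1 − r)
ln z₀ = (3.40120 − 0.87871×5.05625) / 0.12129 = -8.5895
z₀ = exp(-8.5895) = 0.0001861 m

z₀ ≈ 0.000186 m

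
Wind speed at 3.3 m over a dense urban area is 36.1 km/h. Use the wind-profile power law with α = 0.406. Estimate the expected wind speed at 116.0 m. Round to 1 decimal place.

153.2 km/h

Power-law profile: V₂ = V₁ · (z₂/z₁)^α
V₂ = 36.1 × (116.0/3.3)^0.406 = 36.1 × (35.1515)^0.406
    = 36.1 × 4.2428 = 153.1653 km/h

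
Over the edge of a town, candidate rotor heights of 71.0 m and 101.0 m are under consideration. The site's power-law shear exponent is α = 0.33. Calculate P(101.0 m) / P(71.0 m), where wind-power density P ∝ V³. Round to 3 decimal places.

1.418

Speed ratio: V_B/V_A = (z_B/z_A)^α = (101.0/71.0)^0.33 = (1.4225)^0.33 = 1.12334
Power-density ratio: P_B/P_A = (V_B/V_A)³ = (1.12334)³ = 1.41753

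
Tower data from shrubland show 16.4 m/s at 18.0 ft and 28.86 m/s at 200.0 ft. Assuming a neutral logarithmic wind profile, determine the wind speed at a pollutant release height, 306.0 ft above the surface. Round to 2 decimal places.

31.06 m/s

Log law: V ∝ ln(z/z₀). From the pair, with r = V₁/V₂ = 0.56826,
ln z₀ = (ln z₁ − r·ln z₂)/(1 − r) = (2.8904 − 0.56826×5.2983)/0.43174 = -0.2790 → z₀ = 0.7565 ft
V₃ = V₁ · ln(z₃/z₀)/ln(z₁/z₀) = 16.4 × 6.0026/3.1694 = 31.0606 m/s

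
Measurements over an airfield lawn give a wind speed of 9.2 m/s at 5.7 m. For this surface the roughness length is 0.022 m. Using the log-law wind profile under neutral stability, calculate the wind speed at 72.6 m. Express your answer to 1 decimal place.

13.4 m/s

Log law: V(z) ∝ ln(z/z₀), so V₂/V₁ = ln(z₂/z₀) / ln(z₁/z₀).
ln(72.6/0.022) = 8.1017, ln(5.7/0.022) = 5.5572
V₂ = 9.2 × 8.1017/5.5572 = 9.2 × 1.4579 = 13.4125 m/s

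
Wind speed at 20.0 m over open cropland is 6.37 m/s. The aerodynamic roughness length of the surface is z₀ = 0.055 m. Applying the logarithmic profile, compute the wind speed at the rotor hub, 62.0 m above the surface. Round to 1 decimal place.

7.6 m/s

Log law: V(z) ∝ ln(z/z₀), so V₂/V₁ = ln(z₂/z₀) / ln(z₁/z₀).
ln(62.0/0.055) = 7.0276, ln(20.0/0.055) = 5.8962
V₂ = 6.37 × 7.0276/5.8962 = 6.37 × 1.1919 = 7.5923 m/s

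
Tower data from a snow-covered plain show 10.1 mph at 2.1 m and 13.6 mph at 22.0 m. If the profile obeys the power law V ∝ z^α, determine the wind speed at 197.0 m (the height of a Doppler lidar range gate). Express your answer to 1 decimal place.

18.0 mph

First find α: α = ln(V₂/V₁)/ln(z₂/z₁) = ln(13.6/10.1)/ln(22.0/2.1) = 0.29753/2.34911 = 0.1267
Extrapolate from 22.0 m to 197.0 m: V₃ = 13.6 × (197.0/22.0)^0.1267 = 13.6 × 1.3200 = 17.9524 mph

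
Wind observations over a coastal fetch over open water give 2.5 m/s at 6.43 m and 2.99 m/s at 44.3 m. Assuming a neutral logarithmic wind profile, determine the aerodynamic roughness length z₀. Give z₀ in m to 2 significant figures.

z₀ ≈ 0.00034 m

Log law: V(z) ∝ ln(z/z₀). With r = V₁/V₂ = 2.5/2.99 = 0.83612,
r · ln(z₂/z₀) = ln(z₁/z₀) ⇒ ln z₀ = (ln z₁ − r·ln z₂)/(1 − r)
ln z₀ = (1.86097 − 0.83612×3.79098) / 0.16388 = -7.9860
z₀ = exp(-7.9860) = 0.0003402 m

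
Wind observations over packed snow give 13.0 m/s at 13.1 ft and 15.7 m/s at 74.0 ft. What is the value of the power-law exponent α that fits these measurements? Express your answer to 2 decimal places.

Power law: V₂/V₁ = (z₂/z₁)^α ⇒ α = ln(V₂/V₁) / ln(z₂/z₁)
α = ln(15.7/13.0) / ln(74.0/13.1) = ln(1.2077) / ln(5.6489)
  = 0.18871 / 1.73145 = 0.10899

α ≈ 0.11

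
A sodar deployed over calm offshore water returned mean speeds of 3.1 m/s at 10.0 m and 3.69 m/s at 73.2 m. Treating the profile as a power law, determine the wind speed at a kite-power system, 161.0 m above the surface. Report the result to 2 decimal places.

3.95 m/s

First find α: α = ln(V₂/V₁)/ln(z₂/z₁) = ln(3.69/3.1)/ln(73.2/10.0) = 0.17422/1.99061 = 0.0875
Extrapolate from 73.2 m to 161.0 m: V₃ = 3.69 × (161.0/73.2)^0.0875 = 3.69 × 1.0714 = 3.9535 m/s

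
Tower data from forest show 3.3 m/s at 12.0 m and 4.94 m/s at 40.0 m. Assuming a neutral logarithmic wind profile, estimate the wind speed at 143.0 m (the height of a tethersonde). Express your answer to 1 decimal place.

Log law: V ∝ ln(z/z₀). From the pair, with r = V₁/V₂ = 0.66802,
ln z₀ = (ln z₁ − r·ln z₂)/(1 − r) = (2.4849 − 0.66802×3.6889)/0.33198 = 0.0623 → z₀ = 1.064 m
V₃ = V₁ · ln(z₃/z₀)/ln(z₁/z₀) = 3.3 × 4.9006/2.4226 = 6.6753 m/s

6.7 m/s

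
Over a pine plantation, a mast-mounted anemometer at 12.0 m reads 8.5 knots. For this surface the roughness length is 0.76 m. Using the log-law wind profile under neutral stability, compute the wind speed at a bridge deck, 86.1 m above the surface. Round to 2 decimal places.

Log law: V(z) ∝ ln(z/z₀), so V₂/V₁ = ln(z₂/z₀) / ln(z₁/z₀).
ln(86.1/0.76) = 4.7299, ln(12.0/0.76) = 2.7593
V₂ = 8.5 × 4.7299/2.7593 = 8.5 × 1.7142 = 14.5703 knots

14.57 knots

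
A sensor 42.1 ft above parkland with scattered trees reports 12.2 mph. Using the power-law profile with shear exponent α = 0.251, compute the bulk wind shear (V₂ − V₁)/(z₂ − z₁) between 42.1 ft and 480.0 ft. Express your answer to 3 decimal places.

Power law: V₂ = V₁ · (z₂/z₁)^α = 12.2 × (11.4014)^0.251 = 22.4728 mph
ΔV/Δz = (22.4728 − 12.2)/(480.0 − 42.1) = 10.2728/437.9000 = 0.02346 mph/ft

0.023 mph/ft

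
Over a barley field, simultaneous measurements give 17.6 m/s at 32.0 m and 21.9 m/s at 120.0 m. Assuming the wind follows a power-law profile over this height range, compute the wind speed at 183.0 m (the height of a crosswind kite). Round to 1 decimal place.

23.5 m/s

First find α: α = ln(V₂/V₁)/ln(z₂/z₁) = ln(21.9/17.6)/ln(120.0/32.0) = 0.21859/1.32176 = 0.1654
Extrapolate from 120.0 m to 183.0 m: V₃ = 21.9 × (183.0/120.0)^0.1654 = 21.9 × 1.0723 = 23.4830 m/s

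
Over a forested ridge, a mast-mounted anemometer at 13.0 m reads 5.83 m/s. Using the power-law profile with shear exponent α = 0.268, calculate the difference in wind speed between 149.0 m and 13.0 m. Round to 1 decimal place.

5.4 m/s

Power law: V₂ = V₁ · (z₂/z₁)^α = 5.83 × (11.4615)^0.268 = 11.2085 m/s
ΔV = 11.2085 − 5.83 = 5.3785 m/s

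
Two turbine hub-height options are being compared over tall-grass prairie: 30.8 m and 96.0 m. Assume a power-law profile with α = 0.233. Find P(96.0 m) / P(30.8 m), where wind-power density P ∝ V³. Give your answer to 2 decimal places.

2.21

Speed ratio: V_B/V_A = (z_B/z_A)^α = (96.0/30.8)^0.233 = (3.1169)^0.233 = 1.30328
Power-density ratio: P_B/P_A = (V_B/V_A)³ = (1.30328)³ = 2.21366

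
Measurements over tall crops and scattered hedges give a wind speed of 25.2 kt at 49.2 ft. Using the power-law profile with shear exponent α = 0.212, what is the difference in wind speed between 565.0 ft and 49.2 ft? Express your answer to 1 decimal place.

Power law: V₂ = V₁ · (z₂/z₁)^α = 25.2 × (11.4837)^0.212 = 42.2803 kt
ΔV = 42.2803 − 25.2 = 17.0803 kt

17.1 kt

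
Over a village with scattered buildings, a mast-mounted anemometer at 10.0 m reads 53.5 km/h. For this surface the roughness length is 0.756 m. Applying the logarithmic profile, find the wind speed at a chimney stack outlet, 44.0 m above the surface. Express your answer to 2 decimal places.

Log law: V(z) ∝ ln(z/z₀), so V₂/V₁ = ln(z₂/z₀) / ln(z₁/z₀).
ln(44.0/0.756) = 4.0639, ln(10.0/0.756) = 2.5823
V₂ = 53.5 × 4.0639/2.5823 = 53.5 × 1.5738 = 84.1958 km/h

84.20 km/h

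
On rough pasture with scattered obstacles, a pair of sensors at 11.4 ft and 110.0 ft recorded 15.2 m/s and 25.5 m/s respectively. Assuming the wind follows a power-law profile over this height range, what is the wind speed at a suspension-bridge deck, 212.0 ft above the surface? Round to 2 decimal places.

29.62 m/s

First find α: α = ln(V₂/V₁)/ln(z₂/z₁) = ln(25.5/15.2)/ln(110.0/11.4) = 0.51738/2.26687 = 0.2282
Extrapolate from 110.0 ft to 212.0 ft: V₃ = 25.5 × (212.0/110.0)^0.2282 = 25.5 × 1.1615 = 29.6193 m/s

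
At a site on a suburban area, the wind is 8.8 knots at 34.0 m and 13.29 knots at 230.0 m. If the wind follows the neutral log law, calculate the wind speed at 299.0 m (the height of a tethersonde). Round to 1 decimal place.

Log law: V ∝ ln(z/z₀). From the pair, with r = V₁/V₂ = 0.66215,
ln z₀ = (ln z₁ − r·ln z₂)/(1 − r) = (3.5264 − 0.66215×5.4381)/0.33785 = -0.2204 → z₀ = 0.8022 m
V₃ = V₁ · ln(z₃/z₀)/ln(z₁/z₀) = 8.8 × 5.9209/3.7468 = 13.9062 knots

13.9 knots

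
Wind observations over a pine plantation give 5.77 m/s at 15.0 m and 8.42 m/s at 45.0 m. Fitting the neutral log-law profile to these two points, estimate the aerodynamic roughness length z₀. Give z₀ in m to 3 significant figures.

Log law: V(z) ∝ ln(z/z₀). With r = V₁/V₂ = 5.77/8.42 = 0.68527,
r · ln(z₂/z₀) = ln(z₁/z₀) ⇒ ln z₀ = (ln z₁ − r·ln z₂)/(1 − r)
ln z₀ = (2.70805 − 0.68527×3.80666) / 0.31473 = 0.3160
z₀ = exp(0.3160) = 1.372 m

z₀ ≈ 1.37 m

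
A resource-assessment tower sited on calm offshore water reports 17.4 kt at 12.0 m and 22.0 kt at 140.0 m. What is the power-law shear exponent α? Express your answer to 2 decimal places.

Power law: V₂/V₁ = (z₂/z₁)^α ⇒ α = ln(V₂/V₁) / ln(z₂/z₁)
α = ln(22.0/17.4) / ln(140.0/12.0) = ln(1.2644) / ln(11.6667)
  = 0.23457 / 2.45674 = 0.09548

α ≈ 0.10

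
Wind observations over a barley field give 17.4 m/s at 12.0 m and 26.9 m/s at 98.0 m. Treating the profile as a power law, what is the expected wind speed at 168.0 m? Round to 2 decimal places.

First find α: α = ln(V₂/V₁)/ln(z₂/z₁) = ln(26.9/17.4)/ln(98.0/12.0) = 0.43566/2.10006 = 0.2074
Extrapolate from 98.0 m to 168.0 m: V₃ = 26.9 × (168.0/98.0)^0.2074 = 26.9 × 1.1183 = 30.0824 m/s

30.08 m/s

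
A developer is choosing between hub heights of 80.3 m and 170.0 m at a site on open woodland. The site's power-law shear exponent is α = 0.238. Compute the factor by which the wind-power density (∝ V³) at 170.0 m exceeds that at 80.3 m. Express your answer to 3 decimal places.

1.708

Speed ratio: V_B/V_A = (z_B/z_A)^α = (170.0/80.3)^0.238 = (2.1171)^0.238 = 1.19543
Power-density ratio: P_B/P_A = (V_B/V_A)³ = (1.19543)³ = 1.70834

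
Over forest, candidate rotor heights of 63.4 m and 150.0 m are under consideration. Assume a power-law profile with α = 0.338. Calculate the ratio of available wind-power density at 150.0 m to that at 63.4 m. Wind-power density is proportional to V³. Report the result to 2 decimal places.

2.39

Speed ratio: V_B/V_A = (z_B/z_A)^α = (150.0/63.4)^0.338 = (2.3659)^0.338 = 1.33787
Power-density ratio: P_B/P_A = (V_B/V_A)³ = (1.33787)³ = 2.39463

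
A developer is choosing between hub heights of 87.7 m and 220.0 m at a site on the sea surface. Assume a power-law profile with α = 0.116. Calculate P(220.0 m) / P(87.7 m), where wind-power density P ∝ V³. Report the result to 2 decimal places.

1.38

Speed ratio: V_B/V_A = (z_B/z_A)^α = (220.0/87.7)^0.116 = (2.5086)^0.116 = 1.11258
Power-density ratio: P_B/P_A = (V_B/V_A)³ = (1.11258)³ = 1.37721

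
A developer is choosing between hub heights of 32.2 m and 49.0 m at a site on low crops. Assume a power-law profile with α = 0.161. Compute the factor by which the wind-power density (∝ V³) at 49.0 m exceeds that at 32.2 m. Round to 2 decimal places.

Speed ratio: V_B/V_A = (z_B/z_A)^α = (49.0/32.2)^0.161 = (1.5217)^0.161 = 1.06993
Power-density ratio: P_B/P_A = (V_B/V_A)³ = (1.06993)³ = 1.22481

1.22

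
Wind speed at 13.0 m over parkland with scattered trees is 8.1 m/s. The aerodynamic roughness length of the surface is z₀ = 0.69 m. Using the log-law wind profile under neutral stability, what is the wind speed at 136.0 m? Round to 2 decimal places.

14.58 m/s

Log law: V(z) ∝ ln(z/z₀), so V₂/V₁ = ln(z₂/z₀) / ln(z₁/z₀).
ln(136.0/0.69) = 5.2837, ln(13.0/0.69) = 2.9360
V₂ = 8.1 × 5.2837/2.9360 = 8.1 × 1.7996 = 14.5770 m/s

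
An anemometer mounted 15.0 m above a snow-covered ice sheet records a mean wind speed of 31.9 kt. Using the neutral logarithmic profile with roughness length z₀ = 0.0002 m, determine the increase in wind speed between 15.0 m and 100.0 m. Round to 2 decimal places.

5.39 kt

Log law: V₂ = V₁ · ln(z₂/z₀)/ln(z₁/z₀) = 31.9 × 13.1224/11.2252 = 37.2913 kt
ΔV = 37.2913 − 31.9 = 5.3913 kt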